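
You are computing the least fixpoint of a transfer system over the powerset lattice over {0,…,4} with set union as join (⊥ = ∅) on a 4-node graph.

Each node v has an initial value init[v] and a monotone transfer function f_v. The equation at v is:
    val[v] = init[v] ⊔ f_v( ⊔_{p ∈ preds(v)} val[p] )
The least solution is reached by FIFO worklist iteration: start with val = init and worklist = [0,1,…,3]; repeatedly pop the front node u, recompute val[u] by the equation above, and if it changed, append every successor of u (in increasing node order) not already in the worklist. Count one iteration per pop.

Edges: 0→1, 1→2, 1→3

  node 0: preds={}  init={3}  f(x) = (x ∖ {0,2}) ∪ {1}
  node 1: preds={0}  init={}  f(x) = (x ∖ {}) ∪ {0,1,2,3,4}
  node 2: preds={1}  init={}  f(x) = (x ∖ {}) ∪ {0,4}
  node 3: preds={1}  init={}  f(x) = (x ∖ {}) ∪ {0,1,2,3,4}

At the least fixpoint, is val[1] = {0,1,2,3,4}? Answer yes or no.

yes

Worklist (4 pops):
  #1 pop 0: in={} → {1,3} (was {3}); enqueue []
  #2 pop 1: in={1,3} → {0,1,2,3,4} (was {}); enqueue []
  #3 pop 2: in={0,1,2,3,4} → {0,1,2,3,4} (was {}); enqueue []
  #4 pop 3: in={0,1,2,3,4} → {0,1,2,3,4} (was {}); enqueue []

Fixpoint:
  val[0] = {1,3}
  val[1] = {0,1,2,3,4}
  val[2] = {0,1,2,3,4}
  val[3] = {0,1,2,3,4}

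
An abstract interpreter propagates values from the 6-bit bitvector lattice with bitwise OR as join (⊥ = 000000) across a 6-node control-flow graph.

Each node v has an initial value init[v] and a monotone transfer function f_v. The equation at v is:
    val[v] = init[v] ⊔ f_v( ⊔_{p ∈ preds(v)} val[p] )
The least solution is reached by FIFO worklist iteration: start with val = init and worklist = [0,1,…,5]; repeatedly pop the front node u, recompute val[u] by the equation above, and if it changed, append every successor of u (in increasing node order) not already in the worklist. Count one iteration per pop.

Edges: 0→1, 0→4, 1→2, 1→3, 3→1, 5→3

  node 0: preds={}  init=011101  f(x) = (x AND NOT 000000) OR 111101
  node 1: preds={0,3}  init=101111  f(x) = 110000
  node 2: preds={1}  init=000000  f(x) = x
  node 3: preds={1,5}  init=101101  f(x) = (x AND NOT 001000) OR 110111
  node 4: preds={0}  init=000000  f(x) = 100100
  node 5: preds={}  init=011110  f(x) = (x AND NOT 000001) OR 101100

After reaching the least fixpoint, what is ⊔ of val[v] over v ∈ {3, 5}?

Trace (8 dequeues):
  [1] u=0 | in 000000 | out 111101 | prev 011101 | push {}
  [2] u=1 | in 111101 | out 111111 | prev 101111 | push {}
  [3] u=2 | in 111111 | out 111111 | prev 000000 | push {}
  [4] u=3 | in 111111 | out 111111 | prev 101101 | push {1}
  [5] u=4 | in 111101 | out 100100 | prev 000000 | push {}
  [6] u=5 | in 000000 | out 111110 | prev 011110 | push {3}
  [7] u=1 | in 111111 | out 111111 | ==
  [8] u=3 | in 111111 | out 111111 | ==

Converged values:
  [0] 111101
  [1] 111111
  [2] 111111
  [3] 111111
  [4] 100100
  [5] 111110

111111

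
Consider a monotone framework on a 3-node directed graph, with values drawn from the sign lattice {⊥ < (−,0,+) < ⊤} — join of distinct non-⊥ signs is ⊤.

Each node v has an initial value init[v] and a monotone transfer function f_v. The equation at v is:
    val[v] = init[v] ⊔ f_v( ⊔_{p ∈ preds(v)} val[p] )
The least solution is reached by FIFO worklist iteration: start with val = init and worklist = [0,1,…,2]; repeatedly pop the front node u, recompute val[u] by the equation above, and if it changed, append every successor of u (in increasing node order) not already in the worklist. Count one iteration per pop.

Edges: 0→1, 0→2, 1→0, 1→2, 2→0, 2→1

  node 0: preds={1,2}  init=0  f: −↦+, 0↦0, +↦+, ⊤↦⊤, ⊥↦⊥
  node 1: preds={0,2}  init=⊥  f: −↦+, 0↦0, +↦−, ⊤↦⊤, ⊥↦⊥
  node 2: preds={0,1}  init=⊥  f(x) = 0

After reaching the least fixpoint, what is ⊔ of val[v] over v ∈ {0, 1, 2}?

0

Worklist (5 pops):
  #1 pop 0: in=⊥ → 0 (no change)
  #2 pop 1: in=0 → 0 (was ⊥); enqueue [0]
  #3 pop 2: in=0 → 0 (was ⊥); enqueue [1]
  #4 pop 0: in=0 → 0 (no change)
  #5 pop 1: in=0 → 0 (no change)

Fixpoint:
  val[0] = 0
  val[1] = 0
  val[2] = 0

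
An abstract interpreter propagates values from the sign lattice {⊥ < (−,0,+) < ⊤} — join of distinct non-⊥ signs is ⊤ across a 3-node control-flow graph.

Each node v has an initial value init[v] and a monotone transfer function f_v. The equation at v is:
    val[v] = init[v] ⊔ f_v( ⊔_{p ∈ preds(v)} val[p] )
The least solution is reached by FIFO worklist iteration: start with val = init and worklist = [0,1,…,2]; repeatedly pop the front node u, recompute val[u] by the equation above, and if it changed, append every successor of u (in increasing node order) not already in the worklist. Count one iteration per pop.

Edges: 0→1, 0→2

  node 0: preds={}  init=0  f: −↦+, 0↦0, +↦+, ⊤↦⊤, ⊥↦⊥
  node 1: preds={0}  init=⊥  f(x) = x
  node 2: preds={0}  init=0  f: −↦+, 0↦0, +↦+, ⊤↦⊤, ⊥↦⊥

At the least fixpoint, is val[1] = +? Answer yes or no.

no

Iteration log — 3 steps:
  step 1. node 0  ⊔preds=⊥  new=0  stable
  step 2. node 1  ⊔preds=0  new=0  old=⊥  +wl: 
  step 3. node 2  ⊔preds=0  new=0  stable

Least fixpoint reached:
  node 0: 0
  node 1: 0
  node 2: 0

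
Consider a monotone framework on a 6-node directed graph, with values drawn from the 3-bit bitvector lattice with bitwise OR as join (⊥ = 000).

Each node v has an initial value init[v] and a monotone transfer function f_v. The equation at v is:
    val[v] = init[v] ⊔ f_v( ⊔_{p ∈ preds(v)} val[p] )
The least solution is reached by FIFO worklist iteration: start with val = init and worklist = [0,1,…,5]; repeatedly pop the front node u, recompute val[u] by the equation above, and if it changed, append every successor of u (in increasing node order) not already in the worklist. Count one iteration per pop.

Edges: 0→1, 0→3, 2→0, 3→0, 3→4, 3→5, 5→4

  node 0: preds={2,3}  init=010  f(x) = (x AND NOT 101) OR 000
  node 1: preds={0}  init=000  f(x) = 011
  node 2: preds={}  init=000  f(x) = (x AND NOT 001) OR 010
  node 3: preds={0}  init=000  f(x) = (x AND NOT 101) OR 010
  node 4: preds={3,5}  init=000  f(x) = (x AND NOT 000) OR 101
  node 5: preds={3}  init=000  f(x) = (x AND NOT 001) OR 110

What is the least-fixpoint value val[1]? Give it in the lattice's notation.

011

Worklist (8 pops):
  #1 pop 0: in=000 → 010 (no change)
  #2 pop 1: in=010 → 011 (was 000); enqueue []
  #3 pop 2: in=000 → 010 (was 000); enqueue [0]
  #4 pop 3: in=010 → 010 (was 000); enqueue []
  #5 pop 4: in=010 → 111 (was 000); enqueue []
  #6 pop 5: in=010 → 110 (was 000); enqueue [4]
  #7 pop 0: in=010 → 010 (no change)
  #8 pop 4: in=110 → 111 (no change)

Fixpoint:
  val[0] = 010
  val[1] = 011
  val[2] = 010
  val[3] = 010
  val[4] = 111
  val[5] = 110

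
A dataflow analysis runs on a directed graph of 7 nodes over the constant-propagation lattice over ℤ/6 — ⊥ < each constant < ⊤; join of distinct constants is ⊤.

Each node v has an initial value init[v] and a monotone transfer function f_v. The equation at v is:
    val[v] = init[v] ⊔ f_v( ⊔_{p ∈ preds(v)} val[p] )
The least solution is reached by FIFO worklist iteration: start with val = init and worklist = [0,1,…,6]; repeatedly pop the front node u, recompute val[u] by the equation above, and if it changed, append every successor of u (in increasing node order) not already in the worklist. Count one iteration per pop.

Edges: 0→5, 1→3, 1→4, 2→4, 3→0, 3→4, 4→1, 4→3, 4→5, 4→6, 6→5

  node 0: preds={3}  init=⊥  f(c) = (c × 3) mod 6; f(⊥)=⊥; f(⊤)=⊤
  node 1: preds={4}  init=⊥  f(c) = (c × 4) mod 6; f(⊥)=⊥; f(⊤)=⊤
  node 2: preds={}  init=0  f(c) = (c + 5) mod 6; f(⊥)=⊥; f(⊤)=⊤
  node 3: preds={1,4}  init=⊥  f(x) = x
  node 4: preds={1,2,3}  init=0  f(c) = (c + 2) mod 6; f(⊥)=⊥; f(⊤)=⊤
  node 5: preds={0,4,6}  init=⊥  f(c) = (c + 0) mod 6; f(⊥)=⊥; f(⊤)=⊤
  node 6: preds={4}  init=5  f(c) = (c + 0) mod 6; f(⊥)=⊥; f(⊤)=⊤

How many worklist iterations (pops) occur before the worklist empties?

Iteration log — 14 steps:
  step 1. node 0  ⊔preds=⊥  new=⊥  stable
  step 2. node 1  ⊔preds=0  new=0  old=⊥  +wl: 
  step 3. node 2  ⊔preds=⊥  new=0  stable
  step 4. node 3  ⊔preds=0  new=0  old=⊥  +wl: 0
  step 5. node 4  ⊔preds=0  new=⊤  old=0  +wl: 1,3
  step 6. node 5  ⊔preds=⊤  new=⊤  old=⊥  +wl: 
  step 7. node 6  ⊔preds=⊤  new=⊤  old=5  +wl: 5
  step 8. node 0  ⊔preds=0  new=0  old=⊥  +wl: 
  step 9. node 1  ⊔preds=⊤  new=⊤  old=0  +wl: 4
  step 10. node 3  ⊔preds=⊤  new=⊤  old=0  +wl: 0
  step 11. node 5  ⊔preds=⊤  new=⊤  stable
  step 12. node 4  ⊔preds=⊤  new=⊤  stable
  step 13. node 0  ⊔preds=⊤  new=⊤  old=0  +wl: 5
  step 14. node 5  ⊔preds=⊤  new=⊤  stable

Least fixpoint reached:
  node 0: ⊤
  node 1: ⊤
  node 2: 0
  node 3: ⊤
  node 4: ⊤
  node 5: ⊤
  node 6: ⊤

14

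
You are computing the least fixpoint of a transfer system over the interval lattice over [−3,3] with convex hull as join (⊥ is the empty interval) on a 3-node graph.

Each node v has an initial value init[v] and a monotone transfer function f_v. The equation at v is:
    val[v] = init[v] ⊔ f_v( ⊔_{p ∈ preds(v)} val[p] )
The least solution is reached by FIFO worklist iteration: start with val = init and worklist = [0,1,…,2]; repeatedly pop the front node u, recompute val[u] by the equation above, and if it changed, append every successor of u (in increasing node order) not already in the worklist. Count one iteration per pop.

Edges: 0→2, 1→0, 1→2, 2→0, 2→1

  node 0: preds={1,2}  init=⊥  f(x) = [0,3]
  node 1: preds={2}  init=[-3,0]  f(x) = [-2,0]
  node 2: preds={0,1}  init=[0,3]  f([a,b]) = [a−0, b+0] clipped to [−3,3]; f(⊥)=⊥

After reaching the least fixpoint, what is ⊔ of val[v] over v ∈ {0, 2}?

Worklist (5 pops):
  #1 pop 0: in=[-3,3] → [0,3] (was ⊥); enqueue []
  #2 pop 1: in=[0,3] → [-3,0] (no change)
  #3 pop 2: in=[-3,3] → [-3,3] (was [0,3]); enqueue [0,1]
  #4 pop 0: in=[-3,3] → [0,3] (no change)
  #5 pop 1: in=[-3,3] → [-3,0] (no change)

Fixpoint:
  val[0] = [0,3]
  val[1] = [-3,0]
  val[2] = [-3,3]

[-3,3]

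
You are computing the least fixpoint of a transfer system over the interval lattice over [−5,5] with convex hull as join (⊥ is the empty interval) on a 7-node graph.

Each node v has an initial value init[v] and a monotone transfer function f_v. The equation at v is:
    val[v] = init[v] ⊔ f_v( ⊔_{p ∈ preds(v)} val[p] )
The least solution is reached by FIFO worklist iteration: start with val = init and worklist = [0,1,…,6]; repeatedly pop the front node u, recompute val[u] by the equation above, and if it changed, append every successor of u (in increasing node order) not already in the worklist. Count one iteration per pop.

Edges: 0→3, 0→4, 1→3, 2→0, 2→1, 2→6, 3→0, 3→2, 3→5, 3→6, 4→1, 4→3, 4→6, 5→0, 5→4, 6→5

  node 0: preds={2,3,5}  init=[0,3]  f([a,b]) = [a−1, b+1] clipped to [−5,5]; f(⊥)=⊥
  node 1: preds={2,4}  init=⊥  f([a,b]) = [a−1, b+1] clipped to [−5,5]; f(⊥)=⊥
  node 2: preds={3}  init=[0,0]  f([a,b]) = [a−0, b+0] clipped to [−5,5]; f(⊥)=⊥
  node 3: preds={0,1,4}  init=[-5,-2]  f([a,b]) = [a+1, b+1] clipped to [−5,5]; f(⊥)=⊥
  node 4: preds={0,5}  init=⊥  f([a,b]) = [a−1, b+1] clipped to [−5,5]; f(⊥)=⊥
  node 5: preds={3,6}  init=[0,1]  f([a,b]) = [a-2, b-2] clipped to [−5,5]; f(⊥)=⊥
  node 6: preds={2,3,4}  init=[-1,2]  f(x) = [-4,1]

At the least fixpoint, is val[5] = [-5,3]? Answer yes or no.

Trace (22 dequeues):
  [1] u=0 | in [-5,1] | out [-5,3] | prev [0,3] | push {}
  [2] u=1 | in [0,0] | out [-1,1] | prev ⊥ | push {}
  [3] u=2 | in [-5,-2] | out [-5,0] | prev [0,0] | push {0,1}
  [4] u=3 | in [-5,3] | out [-5,4] | prev [-5,-2] | push {2}
  [5] u=4 | in [-5,3] | out [-5,4] | prev ⊥ | push {3}
  [6] u=5 | in [-5,4] | out [-5,2] | prev [0,1] | push {4}
  [7] u=6 | in [-5,4] | out [-4,2] | prev [-1,2] | push {5}
  [8] u=0 | in [-5,4] | out [-5,5] | prev [-5,3] | push {}
  [9] u=1 | in [-5,4] | out [-5,5] | prev [-1,1] | push {}
  [10] u=2 | in [-5,4] | out [-5,4] | prev [-5,0] | push {0,1,6}
  [11] u=3 | in [-5,5] | out [-5,5] | prev [-5,4] | push {2}
  [12] u=4 | in [-5,5] | out [-5,5] | prev [-5,4] | push {3}
  [13] u=5 | in [-5,5] | out [-5,3] | prev [-5,2] | push {4}
  [14] u=0 | in [-5,5] | out [-5,5] | ==
  [15] u=1 | in [-5,5] | out [-5,5] | ==
  [16] u=6 | in [-5,5] | out [-4,2] | ==
  [17] u=2 | in [-5,5] | out [-5,5] | prev [-5,4] | push {0,1,6}
  [18] u=3 | in [-5,5] | out [-5,5] | ==
  [19] u=4 | in [-5,5] | out [-5,5] | ==
  [20] u=0 | in [-5,5] | out [-5,5] | ==
  [21] u=1 | in [-5,5] | out [-5,5] | ==
  [22] u=6 | in [-5,5] | out [-4,2] | ==

Converged values:
  [0] [-5,5]
  [1] [-5,5]
  [2] [-5,5]
  [3] [-5,5]
  [4] [-5,5]
  [5] [-5,3]
  [6] [-4,2]

yes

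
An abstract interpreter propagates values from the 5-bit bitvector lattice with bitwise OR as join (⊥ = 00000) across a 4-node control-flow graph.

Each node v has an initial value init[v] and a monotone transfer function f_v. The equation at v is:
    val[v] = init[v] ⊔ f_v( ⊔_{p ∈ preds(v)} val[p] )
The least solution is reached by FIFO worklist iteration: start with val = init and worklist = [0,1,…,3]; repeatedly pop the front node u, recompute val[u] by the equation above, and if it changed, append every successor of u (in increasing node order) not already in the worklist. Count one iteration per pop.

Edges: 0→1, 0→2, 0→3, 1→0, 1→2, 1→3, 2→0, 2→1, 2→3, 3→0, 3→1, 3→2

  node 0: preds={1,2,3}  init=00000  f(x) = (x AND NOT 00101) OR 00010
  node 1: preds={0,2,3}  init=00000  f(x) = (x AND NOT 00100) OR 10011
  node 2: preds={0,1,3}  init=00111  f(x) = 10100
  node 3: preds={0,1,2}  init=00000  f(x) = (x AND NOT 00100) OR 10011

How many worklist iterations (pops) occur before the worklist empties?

Worklist (8 pops):
  #1 pop 0: in=00111 → 00010 (was 00000); enqueue []
  #2 pop 1: in=00111 → 10011 (was 00000); enqueue [0]
  #3 pop 2: in=10011 → 10111 (was 00111); enqueue [1]
  #4 pop 3: in=10111 → 10011 (was 00000); enqueue [2]
  #5 pop 0: in=10111 → 10010 (was 00010); enqueue [3]
  #6 pop 1: in=10111 → 10011 (no change)
  #7 pop 2: in=10011 → 10111 (no change)
  #8 pop 3: in=10111 → 10011 (no change)

Fixpoint:
  val[0] = 10010
  val[1] = 10011
  val[2] = 10111
  val[3] = 10011

8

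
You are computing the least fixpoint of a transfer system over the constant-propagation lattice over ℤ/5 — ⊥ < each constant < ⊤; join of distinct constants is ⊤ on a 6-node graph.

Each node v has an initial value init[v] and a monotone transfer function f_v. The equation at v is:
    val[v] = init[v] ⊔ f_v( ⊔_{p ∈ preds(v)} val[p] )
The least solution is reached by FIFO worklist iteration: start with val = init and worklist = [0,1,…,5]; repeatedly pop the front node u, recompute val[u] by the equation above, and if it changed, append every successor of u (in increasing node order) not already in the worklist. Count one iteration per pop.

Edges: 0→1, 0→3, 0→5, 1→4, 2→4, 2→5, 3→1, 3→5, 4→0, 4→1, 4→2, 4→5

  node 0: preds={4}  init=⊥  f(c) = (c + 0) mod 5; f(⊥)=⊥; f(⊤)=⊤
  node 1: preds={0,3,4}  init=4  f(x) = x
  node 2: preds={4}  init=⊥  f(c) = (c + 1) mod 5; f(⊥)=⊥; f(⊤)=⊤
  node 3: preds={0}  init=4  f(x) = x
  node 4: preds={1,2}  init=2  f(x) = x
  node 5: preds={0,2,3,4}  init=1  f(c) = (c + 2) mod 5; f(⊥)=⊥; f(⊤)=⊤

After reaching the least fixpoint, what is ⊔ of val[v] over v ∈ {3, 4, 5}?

⊤

Worklist (13 pops):
  #1 pop 0: in=2 → 2 (was ⊥); enqueue []
  #2 pop 1: in=⊤ → ⊤ (was 4); enqueue []
  #3 pop 2: in=2 → 3 (was ⊥); enqueue []
  #4 pop 3: in=2 → ⊤ (was 4); enqueue [1]
  #5 pop 4: in=⊤ → ⊤ (was 2); enqueue [0,2]
  #6 pop 5: in=⊤ → ⊤ (was 1); enqueue []
  #7 pop 1: in=⊤ → ⊤ (no change)
  #8 pop 0: in=⊤ → ⊤ (was 2); enqueue [1,3,5]
  #9 pop 2: in=⊤ → ⊤ (was 3); enqueue [4]
  #10 pop 1: in=⊤ → ⊤ (no change)
  #11 pop 3: in=⊤ → ⊤ (no change)
  #12 pop 5: in=⊤ → ⊤ (no change)
  #13 pop 4: in=⊤ → ⊤ (no change)

Fixpoint:
  val[0] = ⊤
  val[1] = ⊤
  val[2] = ⊤
  val[3] = ⊤
  val[4] = ⊤
  val[5] = ⊤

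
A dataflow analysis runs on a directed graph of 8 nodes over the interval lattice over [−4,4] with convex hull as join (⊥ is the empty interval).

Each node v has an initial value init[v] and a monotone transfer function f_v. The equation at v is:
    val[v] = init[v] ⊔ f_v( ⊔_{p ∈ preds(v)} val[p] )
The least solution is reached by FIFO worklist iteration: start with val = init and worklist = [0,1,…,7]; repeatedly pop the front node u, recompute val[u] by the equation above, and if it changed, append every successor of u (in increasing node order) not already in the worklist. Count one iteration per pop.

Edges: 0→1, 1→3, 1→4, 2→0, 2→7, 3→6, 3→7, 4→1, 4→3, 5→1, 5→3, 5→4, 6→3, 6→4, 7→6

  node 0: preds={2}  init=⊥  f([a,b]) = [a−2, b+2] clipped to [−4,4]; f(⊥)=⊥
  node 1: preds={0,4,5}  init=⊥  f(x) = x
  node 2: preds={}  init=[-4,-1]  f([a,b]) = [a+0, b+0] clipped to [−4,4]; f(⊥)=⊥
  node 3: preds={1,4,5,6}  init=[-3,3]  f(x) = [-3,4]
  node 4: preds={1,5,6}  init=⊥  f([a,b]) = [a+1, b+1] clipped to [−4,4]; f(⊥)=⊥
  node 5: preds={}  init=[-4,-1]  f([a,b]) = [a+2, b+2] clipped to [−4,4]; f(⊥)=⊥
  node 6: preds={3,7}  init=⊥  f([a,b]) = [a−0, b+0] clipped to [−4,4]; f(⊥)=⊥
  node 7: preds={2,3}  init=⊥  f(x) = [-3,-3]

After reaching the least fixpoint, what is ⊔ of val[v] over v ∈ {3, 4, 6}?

Worklist (15 pops):
  #1 pop 0: in=[-4,-1] → [-4,1] (was ⊥); enqueue []
  #2 pop 1: in=[-4,1] → [-4,1] (was ⊥); enqueue []
  #3 pop 2: in=⊥ → [-4,-1] (no change)
  #4 pop 3: in=[-4,1] → [-3,4] (was [-3,3]); enqueue []
  #5 pop 4: in=[-4,1] → [-3,2] (was ⊥); enqueue [1,3]
  #6 pop 5: in=⊥ → [-4,-1] (no change)
  #7 pop 6: in=[-3,4] → [-3,4] (was ⊥); enqueue [4]
  #8 pop 7: in=[-4,4] → [-3,-3] (was ⊥); enqueue [6]
  #9 pop 1: in=[-4,2] → [-4,2] (was [-4,1]); enqueue []
  #10 pop 3: in=[-4,4] → [-3,4] (no change)
  #11 pop 4: in=[-4,4] → [-3,4] (was [-3,2]); enqueue [1,3]
  #12 pop 6: in=[-3,4] → [-3,4] (no change)
  #13 pop 1: in=[-4,4] → [-4,4] (was [-4,2]); enqueue [4]
  #14 pop 3: in=[-4,4] → [-3,4] (no change)
  #15 pop 4: in=[-4,4] → [-3,4] (no change)

Fixpoint:
  val[0] = [-4,1]
  val[1] = [-4,4]
  val[2] = [-4,-1]
  val[3] = [-3,4]
  val[4] = [-3,4]
  val[5] = [-4,-1]
  val[6] = [-3,4]
  val[7] = [-3,-3]

[-3,4]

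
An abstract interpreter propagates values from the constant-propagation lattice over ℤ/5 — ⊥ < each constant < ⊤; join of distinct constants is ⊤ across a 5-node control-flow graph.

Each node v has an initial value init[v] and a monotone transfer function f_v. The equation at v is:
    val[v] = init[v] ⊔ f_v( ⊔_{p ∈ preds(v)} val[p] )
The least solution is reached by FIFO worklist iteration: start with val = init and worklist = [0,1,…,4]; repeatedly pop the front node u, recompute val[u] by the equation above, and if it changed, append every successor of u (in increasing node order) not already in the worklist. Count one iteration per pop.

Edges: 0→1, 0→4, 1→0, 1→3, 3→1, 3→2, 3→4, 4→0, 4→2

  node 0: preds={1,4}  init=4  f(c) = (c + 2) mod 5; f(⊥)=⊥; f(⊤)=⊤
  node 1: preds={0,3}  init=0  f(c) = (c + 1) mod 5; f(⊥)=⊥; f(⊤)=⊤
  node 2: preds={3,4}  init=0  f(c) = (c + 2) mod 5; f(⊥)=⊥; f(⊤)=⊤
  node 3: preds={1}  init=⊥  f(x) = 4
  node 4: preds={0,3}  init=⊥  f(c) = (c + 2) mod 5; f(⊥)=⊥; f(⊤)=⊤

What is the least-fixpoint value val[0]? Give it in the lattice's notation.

Iteration log — 8 steps:
  step 1. node 0  ⊔preds=0  new=⊤  old=4  +wl: 
  step 2. node 1  ⊔preds=⊤  new=⊤  old=0  +wl: 0
  step 3. node 2  ⊔preds=⊥  new=0  stable
  step 4. node 3  ⊔preds=⊤  new=4  old=⊥  +wl: 1,2
  step 5. node 4  ⊔preds=⊤  new=⊤  old=⊥  +wl: 
  step 6. node 0  ⊔preds=⊤  new=⊤  stable
  step 7. node 1  ⊔preds=⊤  new=⊤  stable
  step 8. node 2  ⊔preds=⊤  new=⊤  old=0  +wl: 

Least fixpoint reached:
  node 0: ⊤
  node 1: ⊤
  node 2: ⊤
  node 3: 4
  node 4: ⊤

⊤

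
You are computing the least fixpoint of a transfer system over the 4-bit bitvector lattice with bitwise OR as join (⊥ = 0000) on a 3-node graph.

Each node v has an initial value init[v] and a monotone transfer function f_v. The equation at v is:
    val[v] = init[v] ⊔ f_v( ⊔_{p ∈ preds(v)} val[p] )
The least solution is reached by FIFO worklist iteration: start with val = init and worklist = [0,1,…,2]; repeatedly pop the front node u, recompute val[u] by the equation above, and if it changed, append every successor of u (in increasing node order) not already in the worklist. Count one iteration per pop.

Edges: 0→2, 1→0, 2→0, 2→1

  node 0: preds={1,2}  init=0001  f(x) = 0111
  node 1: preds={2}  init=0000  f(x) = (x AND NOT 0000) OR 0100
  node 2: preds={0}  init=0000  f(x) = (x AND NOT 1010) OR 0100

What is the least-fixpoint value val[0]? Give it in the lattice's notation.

Worklist (6 pops):
  #1 pop 0: in=0000 → 0111 (was 0001); enqueue []
  #2 pop 1: in=0000 → 0100 (was 0000); enqueue [0]
  #3 pop 2: in=0111 → 0101 (was 0000); enqueue [1]
  #4 pop 0: in=0101 → 0111 (no change)
  #5 pop 1: in=0101 → 0101 (was 0100); enqueue [0]
  #6 pop 0: in=0101 → 0111 (no change)

Fixpoint:
  val[0] = 0111
  val[1] = 0101
  val[2] = 0101

0111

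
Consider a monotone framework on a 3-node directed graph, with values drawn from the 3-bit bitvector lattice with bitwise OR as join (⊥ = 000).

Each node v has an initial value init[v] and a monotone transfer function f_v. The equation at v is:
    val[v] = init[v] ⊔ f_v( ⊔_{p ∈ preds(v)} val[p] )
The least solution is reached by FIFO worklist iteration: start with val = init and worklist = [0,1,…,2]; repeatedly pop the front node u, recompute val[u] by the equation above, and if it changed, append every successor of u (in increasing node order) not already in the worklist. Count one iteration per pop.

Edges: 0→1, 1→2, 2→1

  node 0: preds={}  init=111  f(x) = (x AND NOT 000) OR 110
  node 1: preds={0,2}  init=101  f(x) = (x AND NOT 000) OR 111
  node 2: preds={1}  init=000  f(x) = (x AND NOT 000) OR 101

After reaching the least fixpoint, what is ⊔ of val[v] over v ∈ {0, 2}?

Worklist (4 pops):
  #1 pop 0: in=000 → 111 (no change)
  #2 pop 1: in=111 → 111 (was 101); enqueue []
  #3 pop 2: in=111 → 111 (was 000); enqueue [1]
  #4 pop 1: in=111 → 111 (no change)

Fixpoint:
  val[0] = 111
  val[1] = 111
  val[2] = 111

111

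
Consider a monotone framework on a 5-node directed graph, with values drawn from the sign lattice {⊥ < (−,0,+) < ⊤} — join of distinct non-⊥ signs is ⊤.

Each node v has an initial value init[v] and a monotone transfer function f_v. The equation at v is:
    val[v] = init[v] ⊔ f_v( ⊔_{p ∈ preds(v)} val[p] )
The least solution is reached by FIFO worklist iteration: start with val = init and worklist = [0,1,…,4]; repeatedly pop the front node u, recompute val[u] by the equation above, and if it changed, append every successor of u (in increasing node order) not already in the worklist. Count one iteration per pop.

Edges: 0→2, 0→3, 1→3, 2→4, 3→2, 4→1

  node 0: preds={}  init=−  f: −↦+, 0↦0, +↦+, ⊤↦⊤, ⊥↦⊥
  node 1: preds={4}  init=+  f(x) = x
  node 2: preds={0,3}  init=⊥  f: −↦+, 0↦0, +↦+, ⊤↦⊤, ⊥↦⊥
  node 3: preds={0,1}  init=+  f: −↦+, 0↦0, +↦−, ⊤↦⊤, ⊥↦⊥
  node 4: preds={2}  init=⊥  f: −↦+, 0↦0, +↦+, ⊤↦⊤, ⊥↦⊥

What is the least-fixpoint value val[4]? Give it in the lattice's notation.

Trace (8 dequeues):
  [1] u=0 | in ⊥ | out − | ==
  [2] u=1 | in ⊥ | out + | ==
  [3] u=2 | in ⊤ | out ⊤ | prev ⊥ | push {}
  [4] u=3 | in ⊤ | out ⊤ | prev + | push {2}
  [5] u=4 | in ⊤ | out ⊤ | prev ⊥ | push {1}
  [6] u=2 | in ⊤ | out ⊤ | ==
  [7] u=1 | in ⊤ | out ⊤ | prev + | push {3}
  [8] u=3 | in ⊤ | out ⊤ | ==

Converged values:
  [0] −
  [1] ⊤
  [2] ⊤
  [3] ⊤
  [4] ⊤

⊤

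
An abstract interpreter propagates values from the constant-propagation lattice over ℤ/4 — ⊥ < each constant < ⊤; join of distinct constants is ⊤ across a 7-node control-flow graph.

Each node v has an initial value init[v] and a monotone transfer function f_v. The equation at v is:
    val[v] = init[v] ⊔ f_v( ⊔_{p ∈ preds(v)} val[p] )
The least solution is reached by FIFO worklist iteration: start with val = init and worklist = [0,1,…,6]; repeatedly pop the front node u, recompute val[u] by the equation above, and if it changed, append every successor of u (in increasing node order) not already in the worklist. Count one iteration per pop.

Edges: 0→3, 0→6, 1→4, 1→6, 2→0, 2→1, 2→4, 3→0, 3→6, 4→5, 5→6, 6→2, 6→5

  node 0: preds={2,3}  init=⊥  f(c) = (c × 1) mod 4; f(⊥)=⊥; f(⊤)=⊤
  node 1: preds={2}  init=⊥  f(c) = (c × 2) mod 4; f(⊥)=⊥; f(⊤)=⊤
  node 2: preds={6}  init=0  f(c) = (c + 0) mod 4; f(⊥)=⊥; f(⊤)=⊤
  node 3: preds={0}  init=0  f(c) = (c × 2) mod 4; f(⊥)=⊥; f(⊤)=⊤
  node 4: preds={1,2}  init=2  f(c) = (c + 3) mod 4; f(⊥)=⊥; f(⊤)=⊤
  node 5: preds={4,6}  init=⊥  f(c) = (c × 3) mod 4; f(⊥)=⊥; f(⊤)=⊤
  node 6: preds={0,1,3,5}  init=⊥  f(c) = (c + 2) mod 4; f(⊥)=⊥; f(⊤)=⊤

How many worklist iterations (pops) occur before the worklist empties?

Worklist (15 pops):
  #1 pop 0: in=0 → 0 (was ⊥); enqueue []
  #2 pop 1: in=0 → 0 (was ⊥); enqueue []
  #3 pop 2: in=⊥ → 0 (no change)
  #4 pop 3: in=0 → 0 (no change)
  #5 pop 4: in=0 → ⊤ (was 2); enqueue []
  #6 pop 5: in=⊤ → ⊤ (was ⊥); enqueue []
  #7 pop 6: in=⊤ → ⊤ (was ⊥); enqueue [2,5]
  #8 pop 2: in=⊤ → ⊤ (was 0); enqueue [0,1,4]
  #9 pop 5: in=⊤ → ⊤ (no change)
  #10 pop 0: in=⊤ → ⊤ (was 0); enqueue [3,6]
  #11 pop 1: in=⊤ → ⊤ (was 0); enqueue []
  #12 pop 4: in=⊤ → ⊤ (no change)
  #13 pop 3: in=⊤ → ⊤ (was 0); enqueue [0]
  #14 pop 6: in=⊤ → ⊤ (no change)
  #15 pop 0: in=⊤ → ⊤ (no change)

Fixpoint:
  val[0] = ⊤
  val[1] = ⊤
  val[2] = ⊤
  val[3] = ⊤
  val[4] = ⊤
  val[5] = ⊤
  val[6] = ⊤

15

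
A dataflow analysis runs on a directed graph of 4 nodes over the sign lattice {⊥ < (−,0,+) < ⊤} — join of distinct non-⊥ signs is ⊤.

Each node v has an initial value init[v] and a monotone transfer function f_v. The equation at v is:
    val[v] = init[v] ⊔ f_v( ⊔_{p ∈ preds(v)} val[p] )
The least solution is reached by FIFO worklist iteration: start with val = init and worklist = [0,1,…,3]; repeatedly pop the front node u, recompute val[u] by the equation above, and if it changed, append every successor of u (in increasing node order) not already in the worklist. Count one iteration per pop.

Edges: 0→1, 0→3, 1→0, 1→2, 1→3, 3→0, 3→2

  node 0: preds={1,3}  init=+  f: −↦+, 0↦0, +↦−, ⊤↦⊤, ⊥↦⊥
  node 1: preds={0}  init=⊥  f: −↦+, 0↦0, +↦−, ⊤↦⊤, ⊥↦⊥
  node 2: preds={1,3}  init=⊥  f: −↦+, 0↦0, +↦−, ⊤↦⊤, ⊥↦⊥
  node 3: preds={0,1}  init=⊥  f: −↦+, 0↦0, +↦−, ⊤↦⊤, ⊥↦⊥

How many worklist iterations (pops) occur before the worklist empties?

Trace (10 dequeues):
  [1] u=0 | in ⊥ | out + | ==
  [2] u=1 | in + | out − | prev ⊥ | push {0}
  [3] u=2 | in − | out + | prev ⊥ | push {}
  [4] u=3 | in ⊤ | out ⊤ | prev ⊥ | push {2}
  [5] u=0 | in ⊤ | out ⊤ | prev + | push {1,3}
  [6] u=2 | in ⊤ | out ⊤ | prev + | push {}
  [7] u=1 | in ⊤ | out ⊤ | prev − | push {0,2}
  [8] u=3 | in ⊤ | out ⊤ | ==
  [9] u=0 | in ⊤ | out ⊤ | ==
  [10] u=2 | in ⊤ | out ⊤ | ==

Converged values:
  [0] ⊤
  [1] ⊤
  [2] ⊤
  [3] ⊤

10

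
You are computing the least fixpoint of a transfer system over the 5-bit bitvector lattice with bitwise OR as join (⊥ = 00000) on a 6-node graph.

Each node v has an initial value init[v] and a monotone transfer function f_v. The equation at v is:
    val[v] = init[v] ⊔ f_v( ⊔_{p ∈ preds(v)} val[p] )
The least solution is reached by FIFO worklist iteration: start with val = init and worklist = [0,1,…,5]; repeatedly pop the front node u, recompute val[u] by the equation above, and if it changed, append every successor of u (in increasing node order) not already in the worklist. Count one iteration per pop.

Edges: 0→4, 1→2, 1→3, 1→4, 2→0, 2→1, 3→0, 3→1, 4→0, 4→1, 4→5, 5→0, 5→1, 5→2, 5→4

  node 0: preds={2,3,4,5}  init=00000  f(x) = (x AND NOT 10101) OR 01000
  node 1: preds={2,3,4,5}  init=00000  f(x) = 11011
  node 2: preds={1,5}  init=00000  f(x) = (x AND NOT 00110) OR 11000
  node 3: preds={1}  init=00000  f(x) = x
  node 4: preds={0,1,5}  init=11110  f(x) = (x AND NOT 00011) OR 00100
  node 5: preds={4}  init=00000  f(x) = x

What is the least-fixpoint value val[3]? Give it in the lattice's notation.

11011

Worklist (10 pops):
  #1 pop 0: in=11110 → 01010 (was 00000); enqueue []
  #2 pop 1: in=11110 → 11011 (was 00000); enqueue []
  #3 pop 2: in=11011 → 11001 (was 00000); enqueue [0,1]
  #4 pop 3: in=11011 → 11011 (was 00000); enqueue []
  #5 pop 4: in=11011 → 11110 (no change)
  #6 pop 5: in=11110 → 11110 (was 00000); enqueue [2,4]
  #7 pop 0: in=11111 → 01010 (no change)
  #8 pop 1: in=11111 → 11011 (no change)
  #9 pop 2: in=11111 → 11001 (no change)
  #10 pop 4: in=11111 → 11110 (no change)

Fixpoint:
  val[0] = 01010
  val[1] = 11011
  val[2] = 11001
  val[3] = 11011
  val[4] = 11110
  val[5] = 11110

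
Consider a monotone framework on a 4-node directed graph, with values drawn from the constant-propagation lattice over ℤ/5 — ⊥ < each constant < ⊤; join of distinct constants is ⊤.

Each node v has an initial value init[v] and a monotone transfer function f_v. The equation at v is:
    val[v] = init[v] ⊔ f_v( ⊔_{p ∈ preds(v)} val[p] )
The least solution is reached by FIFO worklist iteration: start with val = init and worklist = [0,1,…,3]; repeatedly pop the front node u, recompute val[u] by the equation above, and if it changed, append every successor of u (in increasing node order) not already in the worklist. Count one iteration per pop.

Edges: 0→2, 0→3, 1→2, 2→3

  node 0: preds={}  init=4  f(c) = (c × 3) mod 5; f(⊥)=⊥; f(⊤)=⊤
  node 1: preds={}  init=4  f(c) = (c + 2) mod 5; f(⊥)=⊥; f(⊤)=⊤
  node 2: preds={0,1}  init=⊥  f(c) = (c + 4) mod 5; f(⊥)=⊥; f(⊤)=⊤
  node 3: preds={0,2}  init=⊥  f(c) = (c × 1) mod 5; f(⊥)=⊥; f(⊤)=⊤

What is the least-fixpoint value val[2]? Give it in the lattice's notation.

Iteration log — 4 steps:
  step 1. node 0  ⊔preds=⊥  new=4  stable
  step 2. node 1  ⊔preds=⊥  new=4  stable
  step 3. node 2  ⊔preds=4  new=3  old=⊥  +wl: 
  step 4. node 3  ⊔preds=⊤  new=⊤  old=⊥  +wl: 

Least fixpoint reached:
  node 0: 4
  node 1: 4
  node 2: 3
  node 3: ⊤

3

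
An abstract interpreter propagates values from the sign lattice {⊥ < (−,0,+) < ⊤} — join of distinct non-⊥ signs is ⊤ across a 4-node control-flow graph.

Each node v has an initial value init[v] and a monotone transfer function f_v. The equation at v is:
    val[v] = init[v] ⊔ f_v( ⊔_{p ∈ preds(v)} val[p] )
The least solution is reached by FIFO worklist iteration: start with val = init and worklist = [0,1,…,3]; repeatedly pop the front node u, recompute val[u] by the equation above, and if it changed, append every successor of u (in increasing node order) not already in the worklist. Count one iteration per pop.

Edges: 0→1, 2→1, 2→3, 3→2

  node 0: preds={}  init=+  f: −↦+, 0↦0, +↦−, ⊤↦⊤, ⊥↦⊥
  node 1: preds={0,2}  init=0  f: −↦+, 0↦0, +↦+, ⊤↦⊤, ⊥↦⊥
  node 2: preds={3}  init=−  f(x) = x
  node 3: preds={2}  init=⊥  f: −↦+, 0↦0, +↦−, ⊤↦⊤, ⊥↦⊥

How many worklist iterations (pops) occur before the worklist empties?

8

Worklist (8 pops):
  #1 pop 0: in=⊥ → + (no change)
  #2 pop 1: in=⊤ → ⊤ (was 0); enqueue []
  #3 pop 2: in=⊥ → − (no change)
  #4 pop 3: in=− → + (was ⊥); enqueue [2]
  #5 pop 2: in=+ → ⊤ (was −); enqueue [1,3]
  #6 pop 1: in=⊤ → ⊤ (no change)
  #7 pop 3: in=⊤ → ⊤ (was +); enqueue [2]
  #8 pop 2: in=⊤ → ⊤ (no change)

Fixpoint:
  val[0] = +
  val[1] = ⊤
  val[2] = ⊤
  val[3] = ⊤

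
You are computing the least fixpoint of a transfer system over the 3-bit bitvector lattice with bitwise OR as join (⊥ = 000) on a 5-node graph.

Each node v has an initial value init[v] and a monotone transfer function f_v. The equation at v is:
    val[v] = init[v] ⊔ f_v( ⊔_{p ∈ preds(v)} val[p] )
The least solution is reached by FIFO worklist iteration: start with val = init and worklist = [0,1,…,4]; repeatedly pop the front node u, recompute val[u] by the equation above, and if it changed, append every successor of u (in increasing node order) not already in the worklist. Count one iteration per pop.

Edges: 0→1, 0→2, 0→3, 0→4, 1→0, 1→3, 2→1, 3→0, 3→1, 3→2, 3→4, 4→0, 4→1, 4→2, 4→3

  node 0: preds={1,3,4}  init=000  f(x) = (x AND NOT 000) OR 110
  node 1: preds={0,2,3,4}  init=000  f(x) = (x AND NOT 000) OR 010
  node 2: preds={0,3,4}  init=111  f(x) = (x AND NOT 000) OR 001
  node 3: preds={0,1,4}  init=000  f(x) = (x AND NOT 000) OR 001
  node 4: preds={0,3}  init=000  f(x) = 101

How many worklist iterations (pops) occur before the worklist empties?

Iteration log — 10 steps:
  step 1. node 0  ⊔preds=000  new=110  old=000  +wl: 
  step 2. node 1  ⊔preds=111  new=111  old=000  +wl: 0
  step 3. node 2  ⊔preds=110  new=111  stable
  step 4. node 3  ⊔preds=111  new=111  old=000  +wl: 1,2
  step 5. node 4  ⊔preds=111  new=101  old=000  +wl: 3
  step 6. node 0  ⊔preds=111  new=111  old=110  +wl: 4
  step 7. node 1  ⊔preds=111  new=111  stable
  step 8. node 2  ⊔preds=111  new=111  stable
  step 9. node 3  ⊔preds=111  new=111  stable
  step 10. node 4  ⊔preds=111  new=101  stable

Least fixpoint reached:
  node 0: 111
  node 1: 111
  node 2: 111
  node 3: 111
  node 4: 101

10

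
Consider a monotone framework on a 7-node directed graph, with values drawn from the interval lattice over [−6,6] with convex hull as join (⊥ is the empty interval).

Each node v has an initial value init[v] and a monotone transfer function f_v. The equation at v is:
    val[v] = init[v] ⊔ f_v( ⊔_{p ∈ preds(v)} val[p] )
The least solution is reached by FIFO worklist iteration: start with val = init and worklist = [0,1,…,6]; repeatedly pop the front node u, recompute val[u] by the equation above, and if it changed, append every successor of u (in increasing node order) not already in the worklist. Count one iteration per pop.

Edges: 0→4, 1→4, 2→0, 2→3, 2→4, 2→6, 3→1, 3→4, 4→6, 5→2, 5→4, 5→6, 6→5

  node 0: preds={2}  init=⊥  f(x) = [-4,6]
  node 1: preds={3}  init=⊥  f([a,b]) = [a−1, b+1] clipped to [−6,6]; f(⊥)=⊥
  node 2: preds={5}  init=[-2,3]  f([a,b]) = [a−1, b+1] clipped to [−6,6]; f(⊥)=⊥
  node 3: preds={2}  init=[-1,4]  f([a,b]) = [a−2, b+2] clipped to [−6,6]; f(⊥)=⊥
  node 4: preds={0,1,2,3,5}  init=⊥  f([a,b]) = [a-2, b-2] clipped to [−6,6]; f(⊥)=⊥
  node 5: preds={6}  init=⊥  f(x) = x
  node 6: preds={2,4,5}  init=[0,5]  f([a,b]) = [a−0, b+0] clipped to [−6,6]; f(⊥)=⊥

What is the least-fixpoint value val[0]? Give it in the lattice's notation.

Worklist (25 pops):
  #1 pop 0: in=[-2,3] → [-4,6] (was ⊥); enqueue []
  #2 pop 1: in=[-1,4] → [-2,5] (was ⊥); enqueue []
  #3 pop 2: in=⊥ → [-2,3] (no change)
  #4 pop 3: in=[-2,3] → [-4,5] (was [-1,4]); enqueue [1]
  #5 pop 4: in=[-4,6] → [-6,4] (was ⊥); enqueue []
  #6 pop 5: in=[0,5] → [0,5] (was ⊥); enqueue [2,4]
  #7 pop 6: in=[-6,5] → [-6,5] (was [0,5]); enqueue [5]
  #8 pop 1: in=[-4,5] → [-5,6] (was [-2,5]); enqueue []
  #9 pop 2: in=[0,5] → [-2,6] (was [-2,3]); enqueue [0,3,6]
  #10 pop 4: in=[-5,6] → [-6,4] (no change)
  #11 pop 5: in=[-6,5] → [-6,5] (was [0,5]); enqueue [2,4]
  #12 pop 0: in=[-2,6] → [-4,6] (no change)
  #13 pop 3: in=[-2,6] → [-4,6] (was [-4,5]); enqueue [1]
  #14 pop 6: in=[-6,6] → [-6,6] (was [-6,5]); enqueue [5]
  #15 pop 2: in=[-6,5] → [-6,6] (was [-2,6]); enqueue [0,3,6]
  #16 pop 4: in=[-6,6] → [-6,4] (no change)
  #17 pop 1: in=[-4,6] → [-5,6] (no change)
  #18 pop 5: in=[-6,6] → [-6,6] (was [-6,5]); enqueue [2,4]
  #19 pop 0: in=[-6,6] → [-4,6] (no change)
  #20 pop 3: in=[-6,6] → [-6,6] (was [-4,6]); enqueue [1]
  #21 pop 6: in=[-6,6] → [-6,6] (no change)
  #22 pop 2: in=[-6,6] → [-6,6] (no change)
  #23 pop 4: in=[-6,6] → [-6,4] (no change)
  #24 pop 1: in=[-6,6] → [-6,6] (was [-5,6]); enqueue [4]
  #25 pop 4: in=[-6,6] → [-6,4] (no change)

Fixpoint:
  val[0] = [-4,6]
  val[1] = [-6,6]
  val[2] = [-6,6]
  val[3] = [-6,6]
  val[4] = [-6,4]
  val[5] = [-6,6]
  val[6] = [-6,6]

[-4,6]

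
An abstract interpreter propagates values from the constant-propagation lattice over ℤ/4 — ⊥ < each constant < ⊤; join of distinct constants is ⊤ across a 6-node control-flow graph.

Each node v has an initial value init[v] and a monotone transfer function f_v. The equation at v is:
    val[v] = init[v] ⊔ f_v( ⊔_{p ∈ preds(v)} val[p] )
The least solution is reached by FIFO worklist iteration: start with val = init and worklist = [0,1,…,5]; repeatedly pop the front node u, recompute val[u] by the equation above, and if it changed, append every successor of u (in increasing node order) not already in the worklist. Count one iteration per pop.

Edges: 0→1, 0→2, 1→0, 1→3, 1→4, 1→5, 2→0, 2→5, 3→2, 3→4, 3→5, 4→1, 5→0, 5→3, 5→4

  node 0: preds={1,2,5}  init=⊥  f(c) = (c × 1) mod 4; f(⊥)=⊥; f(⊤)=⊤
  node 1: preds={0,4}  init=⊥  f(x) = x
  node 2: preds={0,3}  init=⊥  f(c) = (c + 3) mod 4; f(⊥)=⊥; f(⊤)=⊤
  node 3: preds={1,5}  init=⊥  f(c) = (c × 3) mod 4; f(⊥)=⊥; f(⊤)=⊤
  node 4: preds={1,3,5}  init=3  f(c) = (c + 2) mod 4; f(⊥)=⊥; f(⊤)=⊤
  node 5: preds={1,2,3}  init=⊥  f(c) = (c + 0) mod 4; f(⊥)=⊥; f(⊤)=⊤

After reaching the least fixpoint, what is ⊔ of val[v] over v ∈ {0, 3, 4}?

Worklist (14 pops):
  #1 pop 0: in=⊥ → ⊥ (no change)
  #2 pop 1: in=3 → 3 (was ⊥); enqueue [0]
  #3 pop 2: in=⊥ → ⊥ (no change)
  #4 pop 3: in=3 → 1 (was ⊥); enqueue [2]
  #5 pop 4: in=⊤ → ⊤ (was 3); enqueue [1]
  #6 pop 5: in=⊤ → ⊤ (was ⊥); enqueue [3,4]
  #7 pop 0: in=⊤ → ⊤ (was ⊥); enqueue []
  #8 pop 2: in=⊤ → ⊤ (was ⊥); enqueue [0,5]
  #9 pop 1: in=⊤ → ⊤ (was 3); enqueue []
  #10 pop 3: in=⊤ → ⊤ (was 1); enqueue [2]
  #11 pop 4: in=⊤ → ⊤ (no change)
  #12 pop 0: in=⊤ → ⊤ (no change)
  #13 pop 5: in=⊤ → ⊤ (no change)
  #14 pop 2: in=⊤ → ⊤ (no change)

Fixpoint:
  val[0] = ⊤
  val[1] = ⊤
  val[2] = ⊤
  val[3] = ⊤
  val[4] = ⊤
  val[5] = ⊤

⊤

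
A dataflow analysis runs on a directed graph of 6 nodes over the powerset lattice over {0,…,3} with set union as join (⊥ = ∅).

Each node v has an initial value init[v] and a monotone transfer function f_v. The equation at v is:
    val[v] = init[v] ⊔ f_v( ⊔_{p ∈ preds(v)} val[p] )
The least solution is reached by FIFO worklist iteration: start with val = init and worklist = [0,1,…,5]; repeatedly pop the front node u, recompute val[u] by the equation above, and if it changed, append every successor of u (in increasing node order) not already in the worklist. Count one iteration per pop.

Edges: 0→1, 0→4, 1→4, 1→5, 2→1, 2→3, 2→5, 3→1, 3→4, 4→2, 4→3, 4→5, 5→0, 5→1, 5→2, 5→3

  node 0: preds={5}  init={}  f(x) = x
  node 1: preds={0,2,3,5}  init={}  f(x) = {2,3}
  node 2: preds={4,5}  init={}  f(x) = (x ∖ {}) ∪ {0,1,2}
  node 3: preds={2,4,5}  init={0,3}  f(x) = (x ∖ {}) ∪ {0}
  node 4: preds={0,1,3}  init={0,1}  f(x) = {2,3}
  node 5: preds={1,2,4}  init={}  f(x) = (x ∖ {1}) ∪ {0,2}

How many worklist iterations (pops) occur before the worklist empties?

13

Iteration log — 13 steps:
  step 1. node 0  ⊔preds={}  new={}  stable
  step 2. node 1  ⊔preds={0,3}  new={2,3}  old={}  +wl: 
  step 3. node 2  ⊔preds={0,1}  new={0,1,2}  old={}  +wl: 1
  step 4. node 3  ⊔preds={0,1,2}  new={0,1,2,3}  old={0,3}  +wl: 
  step 5. node 4  ⊔preds={0,1,2,3}  new={0,1,2,3}  old={0,1}  +wl: 2,3
  step 6. node 5  ⊔preds={0,1,2,3}  new={0,2,3}  old={}  +wl: 0
  step 7. node 1  ⊔preds={0,1,2,3}  new={2,3}  stable
  step 8. node 2  ⊔preds={0,1,2,3}  new={0,1,2,3}  old={0,1,2}  +wl: 1,5
  step 9. node 3  ⊔preds={0,1,2,3}  new={0,1,2,3}  stable
  step 10. node 0  ⊔preds={0,2,3}  new={0,2,3}  old={}  +wl: 4
  step 11. node 1  ⊔preds={0,1,2,3}  new={2,3}  stable
  step 12. node 5  ⊔preds={0,1,2,3}  new={0,2,3}  stable
  step 13. node 4  ⊔preds={0,1,2,3}  new={0,1,2,3}  stable

Least fixpoint reached:
  node 0: {0,2,3}
  node 1: {2,3}
  node 2: {0,1,2,3}
  node 3: {0,1,2,3}
  node 4: {0,1,2,3}
  node 5: {0,2,3}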